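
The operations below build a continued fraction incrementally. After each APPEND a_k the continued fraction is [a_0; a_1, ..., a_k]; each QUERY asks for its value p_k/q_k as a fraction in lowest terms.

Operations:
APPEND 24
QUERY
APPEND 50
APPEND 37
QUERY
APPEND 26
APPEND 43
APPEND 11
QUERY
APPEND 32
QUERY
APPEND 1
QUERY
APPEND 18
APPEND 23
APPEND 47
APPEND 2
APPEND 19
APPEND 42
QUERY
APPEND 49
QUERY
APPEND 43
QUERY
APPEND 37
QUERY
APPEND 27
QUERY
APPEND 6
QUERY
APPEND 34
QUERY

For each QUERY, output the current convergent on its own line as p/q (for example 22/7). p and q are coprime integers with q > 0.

24/1
44461/1851
548995709/22855785
17617666190/733458539
18166661899/756314324
619264842755035025/25781229018800743
30358703710193713393/1263893311921842040
1306043524381084710924/54373193641658008463
48353969105810328017581/2013072058053268155171
1306863209381259941185611/54407318761079898198080
7889533225393369975131247/328456984624532657343651
269550992872755839095648009/11221944795995190247882214

APPEND 24: p_0 = 24·1 + 0 = 24, q_0 = 24·0 + 1 = 1 → 24/1
APPEND 50: p_1 = 50·24 + 1 = 1201, q_1 = 50·1 + 0 = 50 → 1201/50
APPEND 37: p_2 = 37·1201 + 24 = 44461, q_2 = 37·50 + 1 = 1851 → 44461/1851
APPEND 26: p_3 = 26·44461 + 1201 = 1157187, q_3 = 26·1851 + 50 = 48176 → 1157187/48176
APPEND 43: p_4 = 43·1157187 + 44461 = 49803502, q_4 = 43·48176 + 1851 = 2073419 → 49803502/2073419
APPEND 11: p_5 = 11·49803502 + 1157187 = 548995709, q_5 = 11·2073419 + 48176 = 22855785 → 548995709/22855785
APPEND 32: p_6 = 32·548995709 + 49803502 = 17617666190, q_6 = 32·22855785 + 2073419 = 733458539 → 17617666190/733458539
APPEND 1: p_7 = 1·17617666190 + 548995709 = 18166661899, q_7 = 1·733458539 + 22855785 = 756314324 → 18166661899/756314324
APPEND 18: p_8 = 18·18166661899 + 17617666190 = 344617580372, q_8 = 18·756314324 + 733458539 = 14347116371 → 344617580372/14347116371
APPEND 23: p_9 = 23·344617580372 + 18166661899 = 7944371010455, q_9 = 23·14347116371 + 756314324 = 330739990857 → 7944371010455/330739990857
APPEND 47: p_10 = 47·7944371010455 + 344617580372 = 373730055071757, q_10 = 47·330739990857 + 14347116371 = 15559126686650 → 373730055071757/15559126686650
APPEND 2: p_11 = 2·373730055071757 + 7944371010455 = 755404481153969, q_11 = 2·15559126686650 + 330739990857 = 31448993364157 → 755404481153969/31448993364157
APPEND 19: p_12 = 19·755404481153969 + 373730055071757 = 14726415196997168, q_12 = 19·31448993364157 + 15559126686650 = 613090000605633 → 14726415196997168/613090000605633
APPEND 42: p_13 = 42·14726415196997168 + 755404481153969 = 619264842755035025, q_13 = 42·613090000605633 + 31448993364157 = 25781229018800743 → 619264842755035025/25781229018800743
APPEND 49: p_14 = 49·619264842755035025 + 14726415196997168 = 30358703710193713393, q_14 = 49·25781229018800743 + 613090000605633 = 1263893311921842040 → 30358703710193713393/1263893311921842040
APPEND 43: p_15 = 43·30358703710193713393 + 619264842755035025 = 1306043524381084710924, q_15 = 43·1263893311921842040 + 25781229018800743 = 54373193641658008463 → 1306043524381084710924/54373193641658008463
APPEND 37: p_16 = 37·1306043524381084710924 + 30358703710193713393 = 48353969105810328017581, q_16 = 37·54373193641658008463 + 1263893311921842040 = 2013072058053268155171 → 48353969105810328017581/2013072058053268155171
APPEND 27: p_17 = 27·48353969105810328017581 + 1306043524381084710924 = 1306863209381259941185611, q_17 = 27·2013072058053268155171 + 54373193641658008463 = 54407318761079898198080 → 1306863209381259941185611/54407318761079898198080
APPEND 6: p_18 = 6·1306863209381259941185611 + 48353969105810328017581 = 7889533225393369975131247, q_18 = 6·54407318761079898198080 + 2013072058053268155171 = 328456984624532657343651 → 7889533225393369975131247/328456984624532657343651
APPEND 34: p_19 = 34·7889533225393369975131247 + 1306863209381259941185611 = 269550992872755839095648009, q_19 = 34·328456984624532657343651 + 54407318761079898198080 = 11221944795995190247882214 → 269550992872755839095648009/11221944795995190247882214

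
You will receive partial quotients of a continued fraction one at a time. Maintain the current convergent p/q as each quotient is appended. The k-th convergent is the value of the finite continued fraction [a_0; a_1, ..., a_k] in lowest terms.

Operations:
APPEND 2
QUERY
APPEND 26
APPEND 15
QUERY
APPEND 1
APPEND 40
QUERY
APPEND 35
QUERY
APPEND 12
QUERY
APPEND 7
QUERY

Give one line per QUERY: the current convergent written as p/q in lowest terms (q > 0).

APPEND 2: p_0 = 2·1 + 0 = 2, q_0 = 2·0 + 1 = 1 → 2/1
APPEND 26: p_1 = 26·2 + 1 = 53, q_1 = 26·1 + 0 = 26 → 53/26
APPEND 15: p_2 = 15·53 + 2 = 797, q_2 = 15·26 + 1 = 391 → 797/391
APPEND 1: p_3 = 1·797 + 53 = 850, q_3 = 1·391 + 26 = 417 → 850/417
APPEND 40: p_4 = 40·850 + 797 = 34797, q_4 = 40·417 + 391 = 17071 → 34797/17071
APPEND 35: p_5 = 35·34797 + 850 = 1218745, q_5 = 35·17071 + 417 = 597902 → 1218745/597902
APPEND 12: p_6 = 12·1218745 + 34797 = 14659737, q_6 = 12·597902 + 17071 = 7191895 → 14659737/7191895
APPEND 7: p_7 = 7·14659737 + 1218745 = 103836904, q_7 = 7·7191895 + 597902 = 50941167 → 103836904/50941167

2/1
797/391
34797/17071
1218745/597902
14659737/7191895
103836904/50941167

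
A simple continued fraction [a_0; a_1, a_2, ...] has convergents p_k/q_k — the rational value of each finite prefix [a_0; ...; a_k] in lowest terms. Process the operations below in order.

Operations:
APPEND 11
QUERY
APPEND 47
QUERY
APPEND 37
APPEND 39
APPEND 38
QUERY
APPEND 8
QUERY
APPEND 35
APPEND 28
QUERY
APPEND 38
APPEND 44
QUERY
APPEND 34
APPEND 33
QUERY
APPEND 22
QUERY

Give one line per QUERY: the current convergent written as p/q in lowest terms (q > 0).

APPEND 11: p_0 = 11·1 + 0 = 11, q_0 = 11·0 + 1 = 1 → 11/1
APPEND 47: p_1 = 47·11 + 1 = 518, q_1 = 47·1 + 0 = 47 → 518/47
APPEND 37: p_2 = 37·518 + 11 = 19177, q_2 = 37·47 + 1 = 1740 → 19177/1740
APPEND 39: p_3 = 39·19177 + 518 = 748421, q_3 = 39·1740 + 47 = 67907 → 748421/67907
APPEND 38: p_4 = 38·748421 + 19177 = 28459175, q_4 = 38·67907 + 1740 = 2582206 → 28459175/2582206
APPEND 8: p_5 = 8·28459175 + 748421 = 228421821, q_5 = 8·2582206 + 67907 = 20725555 → 228421821/20725555
APPEND 35: p_6 = 35·228421821 + 28459175 = 8023222910, q_6 = 35·20725555 + 2582206 = 727976631 → 8023222910/727976631
APPEND 28: p_7 = 28·8023222910 + 228421821 = 224878663301, q_7 = 28·727976631 + 20725555 = 20404071223 → 224878663301/20404071223
APPEND 38: p_8 = 38·224878663301 + 8023222910 = 8553412428348, q_8 = 38·20404071223 + 727976631 = 776082683105 → 8553412428348/776082683105
APPEND 44: p_9 = 44·8553412428348 + 224878663301 = 376575025510613, q_9 = 44·776082683105 + 20404071223 = 34168042127843 → 376575025510613/34168042127843
APPEND 34: p_10 = 34·376575025510613 + 8553412428348 = 12812104279789190, q_10 = 34·34168042127843 + 776082683105 = 1162489515029767 → 12812104279789190/1162489515029767
APPEND 33: p_11 = 33·12812104279789190 + 376575025510613 = 423176016258553883, q_11 = 33·1162489515029767 + 34168042127843 = 38396322038110154 → 423176016258553883/38396322038110154
APPEND 22: p_12 = 22·423176016258553883 + 12812104279789190 = 9322684461967974616, q_12 = 22·38396322038110154 + 1162489515029767 = 845881574353453155 → 9322684461967974616/845881574353453155

11/1
518/47
28459175/2582206
228421821/20725555
224878663301/20404071223
376575025510613/34168042127843
423176016258553883/38396322038110154
9322684461967974616/845881574353453155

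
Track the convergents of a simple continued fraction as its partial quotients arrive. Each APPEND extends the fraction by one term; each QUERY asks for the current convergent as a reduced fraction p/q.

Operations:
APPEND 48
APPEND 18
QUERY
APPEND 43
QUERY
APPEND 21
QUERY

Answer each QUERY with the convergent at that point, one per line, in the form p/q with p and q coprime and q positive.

865/18
37243/775
782968/16293

APPEND 48: p_0 = 48·1 + 0 = 48, q_0 = 48·0 + 1 = 1 → 48/1
APPEND 18: p_1 = 18·48 + 1 = 865, q_1 = 18·1 + 0 = 18 → 865/18
APPEND 43: p_2 = 43·865 + 48 = 37243, q_2 = 43·18 + 1 = 775 → 37243/775
APPEND 21: p_3 = 21·37243 + 865 = 782968, q_3 = 21·775 + 18 = 16293 → 782968/16293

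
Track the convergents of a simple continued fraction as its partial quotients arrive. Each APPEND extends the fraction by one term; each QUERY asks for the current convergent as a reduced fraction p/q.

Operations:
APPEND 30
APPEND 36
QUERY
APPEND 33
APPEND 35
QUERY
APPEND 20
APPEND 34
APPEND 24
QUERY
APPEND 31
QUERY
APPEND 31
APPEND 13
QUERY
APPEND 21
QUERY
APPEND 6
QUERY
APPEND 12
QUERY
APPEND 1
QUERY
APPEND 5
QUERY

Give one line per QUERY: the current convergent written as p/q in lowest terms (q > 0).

APPEND 30: p_0 = 30·1 + 0 = 30, q_0 = 30·0 + 1 = 1 → 30/1
APPEND 36: p_1 = 36·30 + 1 = 1081, q_1 = 36·1 + 0 = 36 → 1081/36
APPEND 33: p_2 = 33·1081 + 30 = 35703, q_2 = 33·36 + 1 = 1189 → 35703/1189
APPEND 35: p_3 = 35·35703 + 1081 = 1250686, q_3 = 35·1189 + 36 = 41651 → 1250686/41651
APPEND 20: p_4 = 20·1250686 + 35703 = 25049423, q_4 = 20·41651 + 1189 = 834209 → 25049423/834209
APPEND 34: p_5 = 34·25049423 + 1250686 = 852931068, q_5 = 34·834209 + 41651 = 28404757 → 852931068/28404757
APPEND 24: p_6 = 24·852931068 + 25049423 = 20495395055, q_6 = 24·28404757 + 834209 = 682548377 → 20495395055/682548377
APPEND 31: p_7 = 31·20495395055 + 852931068 = 636210177773, q_7 = 31·682548377 + 28404757 = 21187404444 → 636210177773/21187404444
APPEND 31: p_8 = 31·636210177773 + 20495395055 = 19743010906018, q_8 = 31·21187404444 + 682548377 = 657492086141 → 19743010906018/657492086141
APPEND 13: p_9 = 13·19743010906018 + 636210177773 = 257295351956007, q_9 = 13·657492086141 + 21187404444 = 8568584524277 → 257295351956007/8568584524277
APPEND 21: p_10 = 21·257295351956007 + 19743010906018 = 5422945401982165, q_10 = 21·8568584524277 + 657492086141 = 180597767095958 → 5422945401982165/180597767095958
APPEND 6: p_11 = 6·5422945401982165 + 257295351956007 = 32794967763848997, q_11 = 6·180597767095958 + 8568584524277 = 1092155187100025 → 32794967763848997/1092155187100025
APPEND 12: p_12 = 12·32794967763848997 + 5422945401982165 = 398962558568170129, q_12 = 12·1092155187100025 + 180597767095958 = 13286460012296258 → 398962558568170129/13286460012296258
APPEND 1: p_13 = 1·398962558568170129 + 32794967763848997 = 431757526332019126, q_13 = 1·13286460012296258 + 1092155187100025 = 14378615199396283 → 431757526332019126/14378615199396283
APPEND 5: p_14 = 5·431757526332019126 + 398962558568170129 = 2557750190228265759, q_14 = 5·14378615199396283 + 13286460012296258 = 85179536009277673 → 2557750190228265759/85179536009277673

1081/36
1250686/41651
20495395055/682548377
636210177773/21187404444
257295351956007/8568584524277
5422945401982165/180597767095958
32794967763848997/1092155187100025
398962558568170129/13286460012296258
431757526332019126/14378615199396283
2557750190228265759/85179536009277673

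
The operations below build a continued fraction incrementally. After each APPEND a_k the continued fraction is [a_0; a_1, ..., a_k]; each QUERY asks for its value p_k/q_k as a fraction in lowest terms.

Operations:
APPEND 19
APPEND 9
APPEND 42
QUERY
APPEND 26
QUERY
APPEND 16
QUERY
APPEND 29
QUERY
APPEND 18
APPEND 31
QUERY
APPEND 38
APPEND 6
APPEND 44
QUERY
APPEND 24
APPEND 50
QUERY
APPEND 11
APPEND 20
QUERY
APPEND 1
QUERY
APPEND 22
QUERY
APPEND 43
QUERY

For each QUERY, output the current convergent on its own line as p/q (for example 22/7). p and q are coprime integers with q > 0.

7243/379
188490/9863
3023083/158187
87857897/4597286
49206279996/2574786671
498092199165229/26063363364269
598772618442962929/31331605580670519
132568058486392326389/6936807050215107199
139166522779789794562/7282080822446829033
3194231559641767806753/167142585144045345925
137491123587375805484941/7194413242016396703808

APPEND 19: p_0 = 19·1 + 0 = 19, q_0 = 19·0 + 1 = 1 → 19/1
APPEND 9: p_1 = 9·19 + 1 = 172, q_1 = 9·1 + 0 = 9 → 172/9
APPEND 42: p_2 = 42·172 + 19 = 7243, q_2 = 42·9 + 1 = 379 → 7243/379
APPEND 26: p_3 = 26·7243 + 172 = 188490, q_3 = 26·379 + 9 = 9863 → 188490/9863
APPEND 16: p_4 = 16·188490 + 7243 = 3023083, q_4 = 16·9863 + 379 = 158187 → 3023083/158187
APPEND 29: p_5 = 29·3023083 + 188490 = 87857897, q_5 = 29·158187 + 9863 = 4597286 → 87857897/4597286
APPEND 18: p_6 = 18·87857897 + 3023083 = 1584465229, q_6 = 18·4597286 + 158187 = 82909335 → 1584465229/82909335
APPEND 31: p_7 = 31·1584465229 + 87857897 = 49206279996, q_7 = 31·82909335 + 4597286 = 2574786671 → 49206279996/2574786671
APPEND 38: p_8 = 38·49206279996 + 1584465229 = 1871423105077, q_8 = 38·2574786671 + 82909335 = 97924802833 → 1871423105077/97924802833
APPEND 6: p_9 = 6·1871423105077 + 49206279996 = 11277744910458, q_9 = 6·97924802833 + 2574786671 = 590123603669 → 11277744910458/590123603669
APPEND 44: p_10 = 44·11277744910458 + 1871423105077 = 498092199165229, q_10 = 44·590123603669 + 97924802833 = 26063363364269 → 498092199165229/26063363364269
APPEND 24: p_11 = 24·498092199165229 + 11277744910458 = 11965490524875954, q_11 = 24·26063363364269 + 590123603669 = 626110844346125 → 11965490524875954/626110844346125
APPEND 50: p_12 = 50·11965490524875954 + 498092199165229 = 598772618442962929, q_12 = 50·626110844346125 + 26063363364269 = 31331605580670519 → 598772618442962929/31331605580670519
APPEND 11: p_13 = 11·598772618442962929 + 11965490524875954 = 6598464293397468173, q_13 = 11·31331605580670519 + 626110844346125 = 345273772231721834 → 6598464293397468173/345273772231721834
APPEND 20: p_14 = 20·6598464293397468173 + 598772618442962929 = 132568058486392326389, q_14 = 20·345273772231721834 + 31331605580670519 = 6936807050215107199 → 132568058486392326389/6936807050215107199
APPEND 1: p_15 = 1·132568058486392326389 + 6598464293397468173 = 139166522779789794562, q_15 = 1·6936807050215107199 + 345273772231721834 = 7282080822446829033 → 139166522779789794562/7282080822446829033
APPEND 22: p_16 = 22·139166522779789794562 + 132568058486392326389 = 3194231559641767806753, q_16 = 22·7282080822446829033 + 6936807050215107199 = 167142585144045345925 → 3194231559641767806753/167142585144045345925
APPEND 43: p_17 = 43·3194231559641767806753 + 139166522779789794562 = 137491123587375805484941, q_17 = 43·167142585144045345925 + 7282080822446829033 = 7194413242016396703808 → 137491123587375805484941/7194413242016396703808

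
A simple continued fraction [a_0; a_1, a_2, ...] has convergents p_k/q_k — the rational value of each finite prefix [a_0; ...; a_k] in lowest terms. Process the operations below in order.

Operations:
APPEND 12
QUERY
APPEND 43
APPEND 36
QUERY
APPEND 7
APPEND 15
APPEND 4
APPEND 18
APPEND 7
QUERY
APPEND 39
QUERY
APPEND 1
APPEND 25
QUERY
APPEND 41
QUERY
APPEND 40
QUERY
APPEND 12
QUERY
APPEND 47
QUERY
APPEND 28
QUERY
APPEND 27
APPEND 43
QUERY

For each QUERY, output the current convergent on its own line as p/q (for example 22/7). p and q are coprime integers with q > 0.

APPEND 12: p_0 = 12·1 + 0 = 12, q_0 = 12·0 + 1 = 1 → 12/1
APPEND 43: p_1 = 43·12 + 1 = 517, q_1 = 43·1 + 0 = 43 → 517/43
APPEND 36: p_2 = 36·517 + 12 = 18624, q_2 = 36·43 + 1 = 1549 → 18624/1549
APPEND 7: p_3 = 7·18624 + 517 = 130885, q_3 = 7·1549 + 43 = 10886 → 130885/10886
APPEND 15: p_4 = 15·130885 + 18624 = 1981899, q_4 = 15·10886 + 1549 = 164839 → 1981899/164839
APPEND 4: p_5 = 4·1981899 + 130885 = 8058481, q_5 = 4·164839 + 10886 = 670242 → 8058481/670242
APPEND 18: p_6 = 18·8058481 + 1981899 = 147034557, q_6 = 18·670242 + 164839 = 12229195 → 147034557/12229195
APPEND 7: p_7 = 7·147034557 + 8058481 = 1037300380, q_7 = 7·12229195 + 670242 = 86274607 → 1037300380/86274607
APPEND 39: p_8 = 39·1037300380 + 147034557 = 40601749377, q_8 = 39·86274607 + 12229195 = 3376938868 → 40601749377/3376938868
APPEND 1: p_9 = 1·40601749377 + 1037300380 = 41639049757, q_9 = 1·3376938868 + 86274607 = 3463213475 → 41639049757/3463213475
APPEND 25: p_10 = 25·41639049757 + 40601749377 = 1081577993302, q_10 = 25·3463213475 + 3376938868 = 89957275743 → 1081577993302/89957275743
APPEND 41: p_11 = 41·1081577993302 + 41639049757 = 44386336775139, q_11 = 41·89957275743 + 3463213475 = 3691711518938 → 44386336775139/3691711518938
APPEND 40: p_12 = 40·44386336775139 + 1081577993302 = 1776535048998862, q_12 = 40·3691711518938 + 89957275743 = 147758418033263 → 1776535048998862/147758418033263
APPEND 12: p_13 = 12·1776535048998862 + 44386336775139 = 21362806924761483, q_13 = 12·147758418033263 + 3691711518938 = 1776792727918094 → 21362806924761483/1776792727918094
APPEND 47: p_14 = 47·21362806924761483 + 1776535048998862 = 1005828460512788563, q_14 = 47·1776792727918094 + 147758418033263 = 83657016630183681 → 1005828460512788563/83657016630183681
APPEND 28: p_15 = 28·1005828460512788563 + 21362806924761483 = 28184559701282841247, q_15 = 28·83657016630183681 + 1776792727918094 = 2344173258373061162 → 28184559701282841247/2344173258373061162
APPEND 27: p_16 = 27·28184559701282841247 + 1005828460512788563 = 761988940395149502232, q_16 = 27·2344173258373061162 + 83657016630183681 = 63376334992702835055 → 761988940395149502232/63376334992702835055
APPEND 43: p_17 = 43·761988940395149502232 + 28184559701282841247 = 32793708996692711437223, q_17 = 43·63376334992702835055 + 2344173258373061162 = 2727526577944594968527 → 32793708996692711437223/2727526577944594968527

12/1
18624/1549
1037300380/86274607
40601749377/3376938868
1081577993302/89957275743
44386336775139/3691711518938
1776535048998862/147758418033263
21362806924761483/1776792727918094
1005828460512788563/83657016630183681
28184559701282841247/2344173258373061162
32793708996692711437223/2727526577944594968527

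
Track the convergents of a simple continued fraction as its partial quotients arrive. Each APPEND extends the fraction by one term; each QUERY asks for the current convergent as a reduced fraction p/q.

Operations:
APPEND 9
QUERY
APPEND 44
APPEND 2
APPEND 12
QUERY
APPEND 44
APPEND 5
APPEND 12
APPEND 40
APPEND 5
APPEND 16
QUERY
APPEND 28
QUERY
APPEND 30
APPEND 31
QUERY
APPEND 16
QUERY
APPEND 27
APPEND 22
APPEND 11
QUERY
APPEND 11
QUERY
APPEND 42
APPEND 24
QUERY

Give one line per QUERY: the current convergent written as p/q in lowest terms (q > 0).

APPEND 9: p_0 = 9·1 + 0 = 9, q_0 = 9·0 + 1 = 1 → 9/1
APPEND 44: p_1 = 44·9 + 1 = 397, q_1 = 44·1 + 0 = 44 → 397/44
APPEND 2: p_2 = 2·397 + 9 = 803, q_2 = 2·44 + 1 = 89 → 803/89
APPEND 12: p_3 = 12·803 + 397 = 10033, q_3 = 12·89 + 44 = 1112 → 10033/1112
APPEND 44: p_4 = 44·10033 + 803 = 442255, q_4 = 44·1112 + 89 = 49017 → 442255/49017
APPEND 5: p_5 = 5·442255 + 10033 = 2221308, q_5 = 5·49017 + 1112 = 246197 → 2221308/246197
APPEND 12: p_6 = 12·2221308 + 442255 = 27097951, q_6 = 12·246197 + 49017 = 3003381 → 27097951/3003381
APPEND 40: p_7 = 40·27097951 + 2221308 = 1086139348, q_7 = 40·3003381 + 246197 = 120381437 → 1086139348/120381437
APPEND 5: p_8 = 5·1086139348 + 27097951 = 5457794691, q_8 = 5·120381437 + 3003381 = 604910566 → 5457794691/604910566
APPEND 16: p_9 = 16·5457794691 + 1086139348 = 88410854404, q_9 = 16·604910566 + 120381437 = 9798950493 → 88410854404/9798950493
APPEND 28: p_10 = 28·88410854404 + 5457794691 = 2480961718003, q_10 = 28·9798950493 + 604910566 = 274975524370 → 2480961718003/274975524370
APPEND 30: p_11 = 30·2480961718003 + 88410854404 = 74517262394494, q_11 = 30·274975524370 + 9798950493 = 8259064681593 → 74517262394494/8259064681593
APPEND 31: p_12 = 31·74517262394494 + 2480961718003 = 2312516095947317, q_12 = 31·8259064681593 + 274975524370 = 256305980653753 → 2312516095947317/256305980653753
APPEND 16: p_13 = 16·2312516095947317 + 74517262394494 = 37074774797551566, q_13 = 16·256305980653753 + 8259064681593 = 4109154755141641 → 37074774797551566/4109154755141641
APPEND 27: p_14 = 27·37074774797551566 + 2312516095947317 = 1003331435629839599, q_14 = 27·4109154755141641 + 256305980653753 = 111203484369478060 → 1003331435629839599/111203484369478060
APPEND 22: p_15 = 22·1003331435629839599 + 37074774797551566 = 22110366358654022744, q_15 = 22·111203484369478060 + 4109154755141641 = 2450585810883658961 → 22110366358654022744/2450585810883658961
APPEND 11: p_16 = 11·22110366358654022744 + 1003331435629839599 = 244217361380824089783, q_16 = 11·2450585810883658961 + 111203484369478060 = 27067647404089726631 → 244217361380824089783/27067647404089726631
APPEND 11: p_17 = 11·244217361380824089783 + 22110366358654022744 = 2708501341547719010357, q_17 = 11·27067647404089726631 + 2450585810883658961 = 300194707255870651902 → 2708501341547719010357/300194707255870651902
APPEND 42: p_18 = 42·2708501341547719010357 + 244217361380824089783 = 114001273706385022524777, q_18 = 42·300194707255870651902 + 27067647404089726631 = 12635245352150657106515 → 114001273706385022524777/12635245352150657106515
APPEND 24: p_19 = 24·114001273706385022524777 + 2708501341547719010357 = 2738739070294788259605005, q_19 = 24·12635245352150657106515 + 300194707255870651902 = 303546083158871641208262 → 2738739070294788259605005/303546083158871641208262

9/1
10033/1112
88410854404/9798950493
2480961718003/274975524370
2312516095947317/256305980653753
37074774797551566/4109154755141641
244217361380824089783/27067647404089726631
2708501341547719010357/300194707255870651902
2738739070294788259605005/303546083158871641208262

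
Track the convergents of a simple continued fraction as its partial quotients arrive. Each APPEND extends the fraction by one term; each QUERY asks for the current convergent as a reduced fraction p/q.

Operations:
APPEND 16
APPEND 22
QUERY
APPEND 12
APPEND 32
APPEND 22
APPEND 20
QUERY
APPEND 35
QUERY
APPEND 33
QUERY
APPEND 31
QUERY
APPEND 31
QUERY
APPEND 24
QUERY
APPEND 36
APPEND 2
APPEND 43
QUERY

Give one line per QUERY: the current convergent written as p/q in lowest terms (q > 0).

353/22
60244937/3754682
2111578221/131601179
69742326230/4346593589
2164123691351/134876002438
67157576758111/4185502669167
1613945965886015/100586940062446
5130121150866053282/319727673430483579

APPEND 16: p_0 = 16·1 + 0 = 16, q_0 = 16·0 + 1 = 1 → 16/1
APPEND 22: p_1 = 22·16 + 1 = 353, q_1 = 22·1 + 0 = 22 → 353/22
APPEND 12: p_2 = 12·353 + 16 = 4252, q_2 = 12·22 + 1 = 265 → 4252/265
APPEND 32: p_3 = 32·4252 + 353 = 136417, q_3 = 32·265 + 22 = 8502 → 136417/8502
APPEND 22: p_4 = 22·136417 + 4252 = 3005426, q_4 = 22·8502 + 265 = 187309 → 3005426/187309
APPEND 20: p_5 = 20·3005426 + 136417 = 60244937, q_5 = 20·187309 + 8502 = 3754682 → 60244937/3754682
APPEND 35: p_6 = 35·60244937 + 3005426 = 2111578221, q_6 = 35·3754682 + 187309 = 131601179 → 2111578221/131601179
APPEND 33: p_7 = 33·2111578221 + 60244937 = 69742326230, q_7 = 33·131601179 + 3754682 = 4346593589 → 69742326230/4346593589
APPEND 31: p_8 = 31·69742326230 + 2111578221 = 2164123691351, q_8 = 31·4346593589 + 131601179 = 134876002438 → 2164123691351/134876002438
APPEND 31: p_9 = 31·2164123691351 + 69742326230 = 67157576758111, q_9 = 31·134876002438 + 4346593589 = 4185502669167 → 67157576758111/4185502669167
APPEND 24: p_10 = 24·67157576758111 + 2164123691351 = 1613945965886015, q_10 = 24·4185502669167 + 134876002438 = 100586940062446 → 1613945965886015/100586940062446
APPEND 36: p_11 = 36·1613945965886015 + 67157576758111 = 58169212348654651, q_11 = 36·100586940062446 + 4185502669167 = 3625315344917223 → 58169212348654651/3625315344917223
APPEND 2: p_12 = 2·58169212348654651 + 1613945965886015 = 117952370663195317, q_12 = 2·3625315344917223 + 100586940062446 = 7351217629896892 → 117952370663195317/7351217629896892
APPEND 43: p_13 = 43·117952370663195317 + 58169212348654651 = 5130121150866053282, q_13 = 43·7351217629896892 + 3625315344917223 = 319727673430483579 → 5130121150866053282/319727673430483579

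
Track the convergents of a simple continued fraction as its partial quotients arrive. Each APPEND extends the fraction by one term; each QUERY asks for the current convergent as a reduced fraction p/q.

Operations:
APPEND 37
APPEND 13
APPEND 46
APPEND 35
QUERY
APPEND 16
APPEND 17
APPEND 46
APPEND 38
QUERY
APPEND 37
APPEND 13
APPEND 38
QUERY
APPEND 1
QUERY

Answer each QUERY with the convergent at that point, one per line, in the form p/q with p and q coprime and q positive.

777797/20978
372514262884/10047099959
6841603984226927/184525227510082
7021283225255640/189371364893377

APPEND 37: p_0 = 37·1 + 0 = 37, q_0 = 37·0 + 1 = 1 → 37/1
APPEND 13: p_1 = 13·37 + 1 = 482, q_1 = 13·1 + 0 = 13 → 482/13
APPEND 46: p_2 = 46·482 + 37 = 22209, q_2 = 46·13 + 1 = 599 → 22209/599
APPEND 35: p_3 = 35·22209 + 482 = 777797, q_3 = 35·599 + 13 = 20978 → 777797/20978
APPEND 16: p_4 = 16·777797 + 22209 = 12466961, q_4 = 16·20978 + 599 = 336247 → 12466961/336247
APPEND 17: p_5 = 17·12466961 + 777797 = 212716134, q_5 = 17·336247 + 20978 = 5737177 → 212716134/5737177
APPEND 46: p_6 = 46·212716134 + 12466961 = 9797409125, q_6 = 46·5737177 + 336247 = 264246389 → 9797409125/264246389
APPEND 38: p_7 = 38·9797409125 + 212716134 = 372514262884, q_7 = 38·264246389 + 5737177 = 10047099959 → 372514262884/10047099959
APPEND 37: p_8 = 37·372514262884 + 9797409125 = 13792825135833, q_8 = 37·10047099959 + 264246389 = 372006944872 → 13792825135833/372006944872
APPEND 13: p_9 = 13·13792825135833 + 372514262884 = 179679241028713, q_9 = 13·372006944872 + 10047099959 = 4846137383295 → 179679241028713/4846137383295
APPEND 38: p_10 = 38·179679241028713 + 13792825135833 = 6841603984226927, q_10 = 38·4846137383295 + 372006944872 = 184525227510082 → 6841603984226927/184525227510082
APPEND 1: p_11 = 1·6841603984226927 + 179679241028713 = 7021283225255640, q_11 = 1·184525227510082 + 4846137383295 = 189371364893377 → 7021283225255640/189371364893377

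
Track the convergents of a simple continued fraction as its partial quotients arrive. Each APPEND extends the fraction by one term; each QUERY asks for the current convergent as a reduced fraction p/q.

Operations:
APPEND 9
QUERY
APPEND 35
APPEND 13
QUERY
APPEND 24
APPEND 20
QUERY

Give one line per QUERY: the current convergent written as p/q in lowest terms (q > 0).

9/1
4117/456
1986597/220036

APPEND 9: p_0 = 9·1 + 0 = 9, q_0 = 9·0 + 1 = 1 → 9/1
APPEND 35: p_1 = 35·9 + 1 = 316, q_1 = 35·1 + 0 = 35 → 316/35
APPEND 13: p_2 = 13·316 + 9 = 4117, q_2 = 13·35 + 1 = 456 → 4117/456
APPEND 24: p_3 = 24·4117 + 316 = 99124, q_3 = 24·456 + 35 = 10979 → 99124/10979
APPEND 20: p_4 = 20·99124 + 4117 = 1986597, q_4 = 20·10979 + 456 = 220036 → 1986597/220036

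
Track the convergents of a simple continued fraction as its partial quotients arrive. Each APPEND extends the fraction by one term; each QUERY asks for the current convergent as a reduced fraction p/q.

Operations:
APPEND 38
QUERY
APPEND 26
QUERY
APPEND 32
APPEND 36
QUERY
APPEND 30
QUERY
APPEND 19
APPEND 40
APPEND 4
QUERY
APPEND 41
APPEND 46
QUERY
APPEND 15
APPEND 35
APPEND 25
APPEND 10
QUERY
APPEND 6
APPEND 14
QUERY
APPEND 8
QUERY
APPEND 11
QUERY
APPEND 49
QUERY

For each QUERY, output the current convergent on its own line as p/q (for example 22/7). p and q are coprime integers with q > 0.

38/1
989/26
1141685/30014
34282236/901253
105190300153/2765370193
199696281042527/5249858042469
26433216591839639607/694908457926875314
2283682644585684136981/60036219180125184664
18430693258685033417089/484528418492587070837
205021308490121051724960/5389848822598582963871
10064474809274616567940129/264587120725823152300516

APPEND 38: p_0 = 38·1 + 0 = 38, q_0 = 38·0 + 1 = 1 → 38/1
APPEND 26: p_1 = 26·38 + 1 = 989, q_1 = 26·1 + 0 = 26 → 989/26
APPEND 32: p_2 = 32·989 + 38 = 31686, q_2 = 32·26 + 1 = 833 → 31686/833
APPEND 36: p_3 = 36·31686 + 989 = 1141685, q_3 = 36·833 + 26 = 30014 → 1141685/30014
APPEND 30: p_4 = 30·1141685 + 31686 = 34282236, q_4 = 30·30014 + 833 = 901253 → 34282236/901253
APPEND 19: p_5 = 19·34282236 + 1141685 = 652504169, q_5 = 19·901253 + 30014 = 17153821 → 652504169/17153821
APPEND 40: p_6 = 40·652504169 + 34282236 = 26134448996, q_6 = 40·17153821 + 901253 = 687054093 → 26134448996/687054093
APPEND 4: p_7 = 4·26134448996 + 652504169 = 105190300153, q_7 = 4·687054093 + 17153821 = 2765370193 → 105190300153/2765370193
APPEND 41: p_8 = 41·105190300153 + 26134448996 = 4338936755269, q_8 = 41·2765370193 + 687054093 = 114067232006 → 4338936755269/114067232006
APPEND 46: p_9 = 46·4338936755269 + 105190300153 = 199696281042527, q_9 = 46·114067232006 + 2765370193 = 5249858042469 → 199696281042527/5249858042469
APPEND 15: p_10 = 15·199696281042527 + 4338936755269 = 2999783152393174, q_10 = 15·5249858042469 + 114067232006 = 78861937869041 → 2999783152393174/78861937869041
APPEND 35: p_11 = 35·2999783152393174 + 199696281042527 = 105192106614803617, q_11 = 35·78861937869041 + 5249858042469 = 2765417683458904 → 105192106614803617/2765417683458904
APPEND 25: p_12 = 25·105192106614803617 + 2999783152393174 = 2632802448522483599, q_12 = 25·2765417683458904 + 78861937869041 = 69214304024341641 → 2632802448522483599/69214304024341641
APPEND 10: p_13 = 10·2632802448522483599 + 105192106614803617 = 26433216591839639607, q_13 = 10·69214304024341641 + 2765417683458904 = 694908457926875314 → 26433216591839639607/694908457926875314
APPEND 6: p_14 = 6·26433216591839639607 + 2632802448522483599 = 161232101999560321241, q_14 = 6·694908457926875314 + 69214304024341641 = 4238665051585593525 → 161232101999560321241/4238665051585593525
APPEND 14: p_15 = 14·161232101999560321241 + 26433216591839639607 = 2283682644585684136981, q_15 = 14·4238665051585593525 + 694908457926875314 = 60036219180125184664 → 2283682644585684136981/60036219180125184664
APPEND 8: p_16 = 8·2283682644585684136981 + 161232101999560321241 = 18430693258685033417089, q_16 = 8·60036219180125184664 + 4238665051585593525 = 484528418492587070837 → 18430693258685033417089/484528418492587070837
APPEND 11: p_17 = 11·18430693258685033417089 + 2283682644585684136981 = 205021308490121051724960, q_17 = 11·484528418492587070837 + 60036219180125184664 = 5389848822598582963871 → 205021308490121051724960/5389848822598582963871
APPEND 49: p_18 = 49·205021308490121051724960 + 18430693258685033417089 = 10064474809274616567940129, q_18 = 49·5389848822598582963871 + 484528418492587070837 = 264587120725823152300516 → 10064474809274616567940129/264587120725823152300516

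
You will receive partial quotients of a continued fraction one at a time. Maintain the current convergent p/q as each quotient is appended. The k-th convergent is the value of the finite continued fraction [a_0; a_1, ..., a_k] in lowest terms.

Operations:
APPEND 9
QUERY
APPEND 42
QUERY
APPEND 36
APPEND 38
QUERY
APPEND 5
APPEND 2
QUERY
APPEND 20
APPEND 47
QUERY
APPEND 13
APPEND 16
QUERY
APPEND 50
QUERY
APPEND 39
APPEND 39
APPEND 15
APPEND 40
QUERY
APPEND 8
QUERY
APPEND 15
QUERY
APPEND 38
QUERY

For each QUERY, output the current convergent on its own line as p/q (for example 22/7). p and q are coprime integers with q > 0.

9/1
379/42
519193/57536
5738429/635922
5522513735/611994673
1156083421783/128115008785
57876081145903/6413719377632
53057955067190335703/5879783631066667239
425787886102133506169/47185019472375552130
6439876246599192928238/713655075716699949189
245141085256871464779213/27166077896706973621312

APPEND 9: p_0 = 9·1 + 0 = 9, q_0 = 9·0 + 1 = 1 → 9/1
APPEND 42: p_1 = 42·9 + 1 = 379, q_1 = 42·1 + 0 = 42 → 379/42
APPEND 36: p_2 = 36·379 + 9 = 13653, q_2 = 36·42 + 1 = 1513 → 13653/1513
APPEND 38: p_3 = 38·13653 + 379 = 519193, q_3 = 38·1513 + 42 = 57536 → 519193/57536
APPEND 5: p_4 = 5·519193 + 13653 = 2609618, q_4 = 5·57536 + 1513 = 289193 → 2609618/289193
APPEND 2: p_5 = 2·2609618 + 519193 = 5738429, q_5 = 2·289193 + 57536 = 635922 → 5738429/635922
APPEND 20: p_6 = 20·5738429 + 2609618 = 117378198, q_6 = 20·635922 + 289193 = 13007633 → 117378198/13007633
APPEND 47: p_7 = 47·117378198 + 5738429 = 5522513735, q_7 = 47·13007633 + 635922 = 611994673 → 5522513735/611994673
APPEND 13: p_8 = 13·5522513735 + 117378198 = 71910056753, q_8 = 13·611994673 + 13007633 = 7968938382 → 71910056753/7968938382
APPEND 16: p_9 = 16·71910056753 + 5522513735 = 1156083421783, q_9 = 16·7968938382 + 611994673 = 128115008785 → 1156083421783/128115008785
APPEND 50: p_10 = 50·1156083421783 + 71910056753 = 57876081145903, q_10 = 50·128115008785 + 7968938382 = 6413719377632 → 57876081145903/6413719377632
APPEND 39: p_11 = 39·57876081145903 + 1156083421783 = 2258323248112000, q_11 = 39·6413719377632 + 128115008785 = 250263170736433 → 2258323248112000/250263170736433
APPEND 39: p_12 = 39·2258323248112000 + 57876081145903 = 88132482757513903, q_12 = 39·250263170736433 + 6413719377632 = 9766677378098519 → 88132482757513903/9766677378098519
APPEND 15: p_13 = 15·88132482757513903 + 2258323248112000 = 1324245564610820545, q_13 = 15·9766677378098519 + 250263170736433 = 146750423842214218 → 1324245564610820545/146750423842214218
APPEND 40: p_14 = 40·1324245564610820545 + 88132482757513903 = 53057955067190335703, q_14 = 40·146750423842214218 + 9766677378098519 = 5879783631066667239 → 53057955067190335703/5879783631066667239
APPEND 8: p_15 = 8·53057955067190335703 + 1324245564610820545 = 425787886102133506169, q_15 = 8·5879783631066667239 + 146750423842214218 = 47185019472375552130 → 425787886102133506169/47185019472375552130
APPEND 15: p_16 = 15·425787886102133506169 + 53057955067190335703 = 6439876246599192928238, q_16 = 15·47185019472375552130 + 5879783631066667239 = 713655075716699949189 → 6439876246599192928238/713655075716699949189
APPEND 38: p_17 = 38·6439876246599192928238 + 425787886102133506169 = 245141085256871464779213, q_17 = 38·713655075716699949189 + 47185019472375552130 = 27166077896706973621312 → 245141085256871464779213/27166077896706973621312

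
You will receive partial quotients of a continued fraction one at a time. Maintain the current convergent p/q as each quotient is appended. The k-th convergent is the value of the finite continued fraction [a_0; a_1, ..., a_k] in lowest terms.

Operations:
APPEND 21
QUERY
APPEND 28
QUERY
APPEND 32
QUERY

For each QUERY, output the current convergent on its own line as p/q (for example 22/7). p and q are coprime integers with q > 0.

21/1
589/28
18869/897

APPEND 21: p_0 = 21·1 + 0 = 21, q_0 = 21·0 + 1 = 1 → 21/1
APPEND 28: p_1 = 28·21 + 1 = 589, q_1 = 28·1 + 0 = 28 → 589/28
APPEND 32: p_2 = 32·589 + 21 = 18869, q_2 = 32·28 + 1 = 897 → 18869/897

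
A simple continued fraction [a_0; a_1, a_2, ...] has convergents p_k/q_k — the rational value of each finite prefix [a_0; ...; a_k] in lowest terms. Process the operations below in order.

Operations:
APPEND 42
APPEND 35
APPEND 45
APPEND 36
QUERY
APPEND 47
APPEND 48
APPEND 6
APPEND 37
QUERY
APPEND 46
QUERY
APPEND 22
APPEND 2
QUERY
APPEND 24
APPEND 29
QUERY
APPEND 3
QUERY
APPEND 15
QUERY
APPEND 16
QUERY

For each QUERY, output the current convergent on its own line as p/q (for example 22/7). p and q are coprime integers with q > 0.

2386003/56771
1205762266767/28689121366
55497506808542/1320471499419
2499799330917924/59478595716587
1777802510099379067/42299874015610075
5394624865152222068/128356187406136897
82697175487382710087/1967642685107663530
1328549432663275583460/31610639149128753377

APPEND 42: p_0 = 42·1 + 0 = 42, q_0 = 42·0 + 1 = 1 → 42/1
APPEND 35: p_1 = 35·42 + 1 = 1471, q_1 = 35·1 + 0 = 35 → 1471/35
APPEND 45: p_2 = 45·1471 + 42 = 66237, q_2 = 45·35 + 1 = 1576 → 66237/1576
APPEND 36: p_3 = 36·66237 + 1471 = 2386003, q_3 = 36·1576 + 35 = 56771 → 2386003/56771
APPEND 47: p_4 = 47·2386003 + 66237 = 112208378, q_4 = 47·56771 + 1576 = 2669813 → 112208378/2669813
APPEND 48: p_5 = 48·112208378 + 2386003 = 5388388147, q_5 = 48·2669813 + 56771 = 128207795 → 5388388147/128207795
APPEND 6: p_6 = 6·5388388147 + 112208378 = 32442537260, q_6 = 6·128207795 + 2669813 = 771916583 → 32442537260/771916583
APPEND 37: p_7 = 37·32442537260 + 5388388147 = 1205762266767, q_7 = 37·771916583 + 128207795 = 28689121366 → 1205762266767/28689121366
APPEND 46: p_8 = 46·1205762266767 + 32442537260 = 55497506808542, q_8 = 46·28689121366 + 771916583 = 1320471499419 → 55497506808542/1320471499419
APPEND 22: p_9 = 22·55497506808542 + 1205762266767 = 1222150912054691, q_9 = 22·1320471499419 + 28689121366 = 29079062108584 → 1222150912054691/29079062108584
APPEND 2: p_10 = 2·1222150912054691 + 55497506808542 = 2499799330917924, q_10 = 2·29079062108584 + 1320471499419 = 59478595716587 → 2499799330917924/59478595716587
APPEND 24: p_11 = 24·2499799330917924 + 1222150912054691 = 61217334854084867, q_11 = 24·59478595716587 + 29079062108584 = 1456565359306672 → 61217334854084867/1456565359306672
APPEND 29: p_12 = 29·61217334854084867 + 2499799330917924 = 1777802510099379067, q_12 = 29·1456565359306672 + 59478595716587 = 42299874015610075 → 1777802510099379067/42299874015610075
APPEND 3: p_13 = 3·1777802510099379067 + 61217334854084867 = 5394624865152222068, q_13 = 3·42299874015610075 + 1456565359306672 = 128356187406136897 → 5394624865152222068/128356187406136897
APPEND 15: p_14 = 15·5394624865152222068 + 1777802510099379067 = 82697175487382710087, q_14 = 15·128356187406136897 + 42299874015610075 = 1967642685107663530 → 82697175487382710087/1967642685107663530
APPEND 16: p_15 = 16·82697175487382710087 + 5394624865152222068 = 1328549432663275583460, q_15 = 16·1967642685107663530 + 128356187406136897 = 31610639149128753377 → 1328549432663275583460/31610639149128753377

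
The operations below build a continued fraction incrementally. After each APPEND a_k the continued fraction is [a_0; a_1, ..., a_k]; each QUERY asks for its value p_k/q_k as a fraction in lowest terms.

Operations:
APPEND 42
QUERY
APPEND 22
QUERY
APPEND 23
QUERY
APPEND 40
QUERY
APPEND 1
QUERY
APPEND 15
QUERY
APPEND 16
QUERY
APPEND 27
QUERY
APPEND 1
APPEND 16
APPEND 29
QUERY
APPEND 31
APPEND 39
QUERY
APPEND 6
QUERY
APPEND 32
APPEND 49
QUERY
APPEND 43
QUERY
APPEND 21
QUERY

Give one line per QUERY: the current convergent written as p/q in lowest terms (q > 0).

42/1
925/22
21317/507
853605/20302
874922/20809
13977435/332437
224513882/5339801
6075852249/144507064
3105869966136/73869497081
3762271045728015/89481231687266
22670015125028651/539179886590011
35753605012410626154/850357822412403293
1538134218288703569469/36582729601335909217
32336572189075185585003/769087679450466496850

APPEND 42: p_0 = 42·1 + 0 = 42, q_0 = 42·0 + 1 = 1 → 42/1
APPEND 22: p_1 = 22·42 + 1 = 925, q_1 = 22·1 + 0 = 22 → 925/22
APPEND 23: p_2 = 23·925 + 42 = 21317, q_2 = 23·22 + 1 = 507 → 21317/507
APPEND 40: p_3 = 40·21317 + 925 = 853605, q_3 = 40·507 + 22 = 20302 → 853605/20302
APPEND 1: p_4 = 1·853605 + 21317 = 874922, q_4 = 1·20302 + 507 = 20809 → 874922/20809
APPEND 15: p_5 = 15·874922 + 853605 = 13977435, q_5 = 15·20809 + 20302 = 332437 → 13977435/332437
APPEND 16: p_6 = 16·13977435 + 874922 = 224513882, q_6 = 16·332437 + 20809 = 5339801 → 224513882/5339801
APPEND 27: p_7 = 27·224513882 + 13977435 = 6075852249, q_7 = 27·5339801 + 332437 = 144507064 → 6075852249/144507064
APPEND 1: p_8 = 1·6075852249 + 224513882 = 6300366131, q_8 = 1·144507064 + 5339801 = 149846865 → 6300366131/149846865
APPEND 16: p_9 = 16·6300366131 + 6075852249 = 106881710345, q_9 = 16·149846865 + 144507064 = 2542056904 → 106881710345/2542056904
APPEND 29: p_10 = 29·106881710345 + 6300366131 = 3105869966136, q_10 = 29·2542056904 + 149846865 = 73869497081 → 3105869966136/73869497081
APPEND 31: p_11 = 31·3105869966136 + 106881710345 = 96388850660561, q_11 = 31·73869497081 + 2542056904 = 2292496466415 → 96388850660561/2292496466415
APPEND 39: p_12 = 39·96388850660561 + 3105869966136 = 3762271045728015, q_12 = 39·2292496466415 + 73869497081 = 89481231687266 → 3762271045728015/89481231687266
APPEND 6: p_13 = 6·3762271045728015 + 96388850660561 = 22670015125028651, q_13 = 6·89481231687266 + 2292496466415 = 539179886590011 → 22670015125028651/539179886590011
APPEND 32: p_14 = 32·22670015125028651 + 3762271045728015 = 729202755046644847, q_14 = 32·539179886590011 + 89481231687266 = 17343237602567618 → 729202755046644847/17343237602567618
APPEND 49: p_15 = 49·729202755046644847 + 22670015125028651 = 35753605012410626154, q_15 = 49·17343237602567618 + 539179886590011 = 850357822412403293 → 35753605012410626154/850357822412403293
APPEND 43: p_16 = 43·35753605012410626154 + 729202755046644847 = 1538134218288703569469, q_16 = 43·850357822412403293 + 17343237602567618 = 36582729601335909217 → 1538134218288703569469/36582729601335909217
APPEND 21: p_17 = 21·1538134218288703569469 + 35753605012410626154 = 32336572189075185585003, q_17 = 21·36582729601335909217 + 850357822412403293 = 769087679450466496850 → 32336572189075185585003/769087679450466496850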